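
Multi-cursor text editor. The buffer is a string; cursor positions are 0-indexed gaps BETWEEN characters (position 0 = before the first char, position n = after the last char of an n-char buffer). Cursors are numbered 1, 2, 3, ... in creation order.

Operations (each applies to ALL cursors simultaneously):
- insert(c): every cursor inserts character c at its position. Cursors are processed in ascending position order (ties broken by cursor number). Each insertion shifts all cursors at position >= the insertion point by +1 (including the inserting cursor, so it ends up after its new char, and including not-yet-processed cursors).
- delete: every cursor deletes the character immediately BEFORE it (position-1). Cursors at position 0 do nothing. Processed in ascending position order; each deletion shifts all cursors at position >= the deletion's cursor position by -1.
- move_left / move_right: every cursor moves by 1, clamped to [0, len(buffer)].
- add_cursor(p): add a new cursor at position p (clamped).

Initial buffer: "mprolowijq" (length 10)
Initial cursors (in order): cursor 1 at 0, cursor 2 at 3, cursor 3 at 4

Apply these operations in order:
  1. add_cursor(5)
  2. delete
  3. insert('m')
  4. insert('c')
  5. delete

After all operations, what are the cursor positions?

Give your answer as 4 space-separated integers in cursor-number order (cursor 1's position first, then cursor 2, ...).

Answer: 1 6 6 6

Derivation:
After op 1 (add_cursor(5)): buffer="mprolowijq" (len 10), cursors c1@0 c2@3 c3@4 c4@5, authorship ..........
After op 2 (delete): buffer="mpowijq" (len 7), cursors c1@0 c2@2 c3@2 c4@2, authorship .......
After op 3 (insert('m')): buffer="mmpmmmowijq" (len 11), cursors c1@1 c2@6 c3@6 c4@6, authorship 1..234.....
After op 4 (insert('c')): buffer="mcmpmmmcccowijq" (len 15), cursors c1@2 c2@10 c3@10 c4@10, authorship 11..234234.....
After op 5 (delete): buffer="mmpmmmowijq" (len 11), cursors c1@1 c2@6 c3@6 c4@6, authorship 1..234.....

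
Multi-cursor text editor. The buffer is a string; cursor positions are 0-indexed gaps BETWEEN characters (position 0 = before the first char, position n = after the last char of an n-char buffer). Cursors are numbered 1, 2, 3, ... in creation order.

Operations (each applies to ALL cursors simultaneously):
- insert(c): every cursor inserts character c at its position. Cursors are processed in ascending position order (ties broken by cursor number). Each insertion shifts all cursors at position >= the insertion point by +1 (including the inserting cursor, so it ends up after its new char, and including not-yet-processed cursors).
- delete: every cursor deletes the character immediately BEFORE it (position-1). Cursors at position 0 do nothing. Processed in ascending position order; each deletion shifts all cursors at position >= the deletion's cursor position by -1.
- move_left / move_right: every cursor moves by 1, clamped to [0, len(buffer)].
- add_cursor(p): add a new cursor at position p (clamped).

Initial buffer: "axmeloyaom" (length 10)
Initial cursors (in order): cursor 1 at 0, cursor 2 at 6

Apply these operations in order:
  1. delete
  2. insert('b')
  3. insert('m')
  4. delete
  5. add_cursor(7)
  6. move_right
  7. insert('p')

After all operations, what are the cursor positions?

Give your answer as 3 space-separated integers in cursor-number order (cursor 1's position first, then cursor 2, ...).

Answer: 3 11 11

Derivation:
After op 1 (delete): buffer="axmelyaom" (len 9), cursors c1@0 c2@5, authorship .........
After op 2 (insert('b')): buffer="baxmelbyaom" (len 11), cursors c1@1 c2@7, authorship 1.....2....
After op 3 (insert('m')): buffer="bmaxmelbmyaom" (len 13), cursors c1@2 c2@9, authorship 11.....22....
After op 4 (delete): buffer="baxmelbyaom" (len 11), cursors c1@1 c2@7, authorship 1.....2....
After op 5 (add_cursor(7)): buffer="baxmelbyaom" (len 11), cursors c1@1 c2@7 c3@7, authorship 1.....2....
After op 6 (move_right): buffer="baxmelbyaom" (len 11), cursors c1@2 c2@8 c3@8, authorship 1.....2....
After op 7 (insert('p')): buffer="bapxmelbyppaom" (len 14), cursors c1@3 c2@11 c3@11, authorship 1.1....2.23...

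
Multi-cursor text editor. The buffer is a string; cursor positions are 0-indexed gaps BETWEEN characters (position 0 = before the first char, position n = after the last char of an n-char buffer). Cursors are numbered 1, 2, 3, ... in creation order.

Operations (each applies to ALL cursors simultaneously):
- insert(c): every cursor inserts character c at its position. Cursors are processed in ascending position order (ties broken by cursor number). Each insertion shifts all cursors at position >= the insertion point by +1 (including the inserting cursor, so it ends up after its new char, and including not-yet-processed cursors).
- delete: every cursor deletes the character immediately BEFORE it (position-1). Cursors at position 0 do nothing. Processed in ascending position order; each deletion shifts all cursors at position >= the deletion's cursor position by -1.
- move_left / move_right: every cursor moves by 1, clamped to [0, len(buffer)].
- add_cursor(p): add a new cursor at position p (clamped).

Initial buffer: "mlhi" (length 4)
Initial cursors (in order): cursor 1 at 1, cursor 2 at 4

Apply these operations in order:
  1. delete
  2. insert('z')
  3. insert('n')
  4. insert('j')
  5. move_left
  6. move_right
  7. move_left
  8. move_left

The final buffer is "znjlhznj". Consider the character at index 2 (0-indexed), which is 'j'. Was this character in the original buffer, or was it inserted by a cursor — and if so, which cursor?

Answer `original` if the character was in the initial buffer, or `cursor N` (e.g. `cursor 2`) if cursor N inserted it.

Answer: cursor 1

Derivation:
After op 1 (delete): buffer="lh" (len 2), cursors c1@0 c2@2, authorship ..
After op 2 (insert('z')): buffer="zlhz" (len 4), cursors c1@1 c2@4, authorship 1..2
After op 3 (insert('n')): buffer="znlhzn" (len 6), cursors c1@2 c2@6, authorship 11..22
After op 4 (insert('j')): buffer="znjlhznj" (len 8), cursors c1@3 c2@8, authorship 111..222
After op 5 (move_left): buffer="znjlhznj" (len 8), cursors c1@2 c2@7, authorship 111..222
After op 6 (move_right): buffer="znjlhznj" (len 8), cursors c1@3 c2@8, authorship 111..222
After op 7 (move_left): buffer="znjlhznj" (len 8), cursors c1@2 c2@7, authorship 111..222
After op 8 (move_left): buffer="znjlhznj" (len 8), cursors c1@1 c2@6, authorship 111..222
Authorship (.=original, N=cursor N): 1 1 1 . . 2 2 2
Index 2: author = 1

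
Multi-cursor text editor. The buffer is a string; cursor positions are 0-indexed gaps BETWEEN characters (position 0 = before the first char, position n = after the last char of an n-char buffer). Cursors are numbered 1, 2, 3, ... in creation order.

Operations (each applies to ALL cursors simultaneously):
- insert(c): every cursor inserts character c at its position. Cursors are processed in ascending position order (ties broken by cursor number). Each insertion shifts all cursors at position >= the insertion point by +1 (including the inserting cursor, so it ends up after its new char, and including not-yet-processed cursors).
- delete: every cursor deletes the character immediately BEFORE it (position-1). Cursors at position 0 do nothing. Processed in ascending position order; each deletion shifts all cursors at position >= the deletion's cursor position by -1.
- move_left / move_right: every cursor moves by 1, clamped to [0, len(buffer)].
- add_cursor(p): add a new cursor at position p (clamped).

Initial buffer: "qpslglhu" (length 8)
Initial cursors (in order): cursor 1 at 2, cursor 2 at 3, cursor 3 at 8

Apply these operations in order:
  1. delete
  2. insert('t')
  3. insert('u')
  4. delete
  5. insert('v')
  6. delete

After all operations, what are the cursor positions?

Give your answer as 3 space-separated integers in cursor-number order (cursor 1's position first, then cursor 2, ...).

After op 1 (delete): buffer="qlglh" (len 5), cursors c1@1 c2@1 c3@5, authorship .....
After op 2 (insert('t')): buffer="qttlglht" (len 8), cursors c1@3 c2@3 c3@8, authorship .12....3
After op 3 (insert('u')): buffer="qttuulglhtu" (len 11), cursors c1@5 c2@5 c3@11, authorship .1212....33
After op 4 (delete): buffer="qttlglht" (len 8), cursors c1@3 c2@3 c3@8, authorship .12....3
After op 5 (insert('v')): buffer="qttvvlglhtv" (len 11), cursors c1@5 c2@5 c3@11, authorship .1212....33
After op 6 (delete): buffer="qttlglht" (len 8), cursors c1@3 c2@3 c3@8, authorship .12....3

Answer: 3 3 8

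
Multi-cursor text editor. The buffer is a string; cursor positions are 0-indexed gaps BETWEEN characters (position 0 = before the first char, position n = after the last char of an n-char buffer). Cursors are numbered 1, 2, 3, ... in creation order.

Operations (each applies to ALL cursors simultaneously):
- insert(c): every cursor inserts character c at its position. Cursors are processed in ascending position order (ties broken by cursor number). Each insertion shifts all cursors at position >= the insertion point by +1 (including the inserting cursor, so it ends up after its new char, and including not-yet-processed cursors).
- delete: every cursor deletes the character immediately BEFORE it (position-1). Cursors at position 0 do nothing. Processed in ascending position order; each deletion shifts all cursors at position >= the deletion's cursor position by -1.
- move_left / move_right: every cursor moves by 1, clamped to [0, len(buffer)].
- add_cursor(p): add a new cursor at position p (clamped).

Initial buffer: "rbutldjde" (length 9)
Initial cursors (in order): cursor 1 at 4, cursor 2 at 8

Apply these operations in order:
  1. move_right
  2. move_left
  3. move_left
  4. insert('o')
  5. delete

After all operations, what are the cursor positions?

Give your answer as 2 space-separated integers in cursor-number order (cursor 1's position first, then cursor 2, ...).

After op 1 (move_right): buffer="rbutldjde" (len 9), cursors c1@5 c2@9, authorship .........
After op 2 (move_left): buffer="rbutldjde" (len 9), cursors c1@4 c2@8, authorship .........
After op 3 (move_left): buffer="rbutldjde" (len 9), cursors c1@3 c2@7, authorship .........
After op 4 (insert('o')): buffer="rbuotldjode" (len 11), cursors c1@4 c2@9, authorship ...1....2..
After op 5 (delete): buffer="rbutldjde" (len 9), cursors c1@3 c2@7, authorship .........

Answer: 3 7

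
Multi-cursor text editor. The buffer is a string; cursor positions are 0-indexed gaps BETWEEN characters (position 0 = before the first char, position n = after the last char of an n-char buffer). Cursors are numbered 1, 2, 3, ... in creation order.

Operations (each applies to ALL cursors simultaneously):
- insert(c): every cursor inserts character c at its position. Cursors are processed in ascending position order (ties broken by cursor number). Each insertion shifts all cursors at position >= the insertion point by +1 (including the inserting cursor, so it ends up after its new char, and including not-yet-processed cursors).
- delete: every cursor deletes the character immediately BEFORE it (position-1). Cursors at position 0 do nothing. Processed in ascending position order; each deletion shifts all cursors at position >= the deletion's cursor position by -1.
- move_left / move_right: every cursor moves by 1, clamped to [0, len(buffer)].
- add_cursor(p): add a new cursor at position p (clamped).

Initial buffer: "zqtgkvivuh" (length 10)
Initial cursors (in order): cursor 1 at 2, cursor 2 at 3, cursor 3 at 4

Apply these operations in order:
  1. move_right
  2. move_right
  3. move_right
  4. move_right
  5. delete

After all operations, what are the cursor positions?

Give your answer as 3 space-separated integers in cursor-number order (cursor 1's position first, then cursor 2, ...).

After op 1 (move_right): buffer="zqtgkvivuh" (len 10), cursors c1@3 c2@4 c3@5, authorship ..........
After op 2 (move_right): buffer="zqtgkvivuh" (len 10), cursors c1@4 c2@5 c3@6, authorship ..........
After op 3 (move_right): buffer="zqtgkvivuh" (len 10), cursors c1@5 c2@6 c3@7, authorship ..........
After op 4 (move_right): buffer="zqtgkvivuh" (len 10), cursors c1@6 c2@7 c3@8, authorship ..........
After op 5 (delete): buffer="zqtgkuh" (len 7), cursors c1@5 c2@5 c3@5, authorship .......

Answer: 5 5 5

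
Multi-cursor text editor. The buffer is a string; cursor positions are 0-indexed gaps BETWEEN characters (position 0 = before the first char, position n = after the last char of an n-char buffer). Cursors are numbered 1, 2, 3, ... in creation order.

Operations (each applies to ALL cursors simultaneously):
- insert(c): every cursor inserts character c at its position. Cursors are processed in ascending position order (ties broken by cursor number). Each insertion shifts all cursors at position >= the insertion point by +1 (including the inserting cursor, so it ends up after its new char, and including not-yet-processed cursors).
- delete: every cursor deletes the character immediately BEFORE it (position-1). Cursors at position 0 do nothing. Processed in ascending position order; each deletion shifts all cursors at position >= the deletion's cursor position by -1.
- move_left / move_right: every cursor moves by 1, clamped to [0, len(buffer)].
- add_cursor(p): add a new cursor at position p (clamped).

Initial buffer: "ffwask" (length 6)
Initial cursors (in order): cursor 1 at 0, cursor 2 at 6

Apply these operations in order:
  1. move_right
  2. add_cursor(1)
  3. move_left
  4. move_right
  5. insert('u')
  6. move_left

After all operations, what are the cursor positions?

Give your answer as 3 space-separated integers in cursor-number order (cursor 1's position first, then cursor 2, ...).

After op 1 (move_right): buffer="ffwask" (len 6), cursors c1@1 c2@6, authorship ......
After op 2 (add_cursor(1)): buffer="ffwask" (len 6), cursors c1@1 c3@1 c2@6, authorship ......
After op 3 (move_left): buffer="ffwask" (len 6), cursors c1@0 c3@0 c2@5, authorship ......
After op 4 (move_right): buffer="ffwask" (len 6), cursors c1@1 c3@1 c2@6, authorship ......
After op 5 (insert('u')): buffer="fuufwasku" (len 9), cursors c1@3 c3@3 c2@9, authorship .13.....2
After op 6 (move_left): buffer="fuufwasku" (len 9), cursors c1@2 c3@2 c2@8, authorship .13.....2

Answer: 2 8 2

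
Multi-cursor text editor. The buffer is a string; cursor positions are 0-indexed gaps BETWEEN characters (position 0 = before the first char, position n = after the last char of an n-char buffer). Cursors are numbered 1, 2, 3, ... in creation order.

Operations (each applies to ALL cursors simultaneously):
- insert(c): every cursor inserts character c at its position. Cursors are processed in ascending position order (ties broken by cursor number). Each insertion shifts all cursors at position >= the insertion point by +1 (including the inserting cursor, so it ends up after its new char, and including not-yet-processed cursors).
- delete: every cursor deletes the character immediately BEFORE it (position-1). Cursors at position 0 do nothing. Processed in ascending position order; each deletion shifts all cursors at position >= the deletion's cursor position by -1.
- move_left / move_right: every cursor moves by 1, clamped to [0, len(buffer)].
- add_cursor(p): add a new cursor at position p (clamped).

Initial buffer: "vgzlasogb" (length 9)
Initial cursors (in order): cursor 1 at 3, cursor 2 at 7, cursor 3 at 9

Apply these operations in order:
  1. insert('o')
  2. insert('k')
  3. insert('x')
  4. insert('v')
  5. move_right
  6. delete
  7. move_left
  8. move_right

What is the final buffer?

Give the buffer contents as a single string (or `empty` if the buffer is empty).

After op 1 (insert('o')): buffer="vgzolasoogbo" (len 12), cursors c1@4 c2@9 c3@12, authorship ...1....2..3
After op 2 (insert('k')): buffer="vgzoklasookgbok" (len 15), cursors c1@5 c2@11 c3@15, authorship ...11....22..33
After op 3 (insert('x')): buffer="vgzokxlasookxgbokx" (len 18), cursors c1@6 c2@13 c3@18, authorship ...111....222..333
After op 4 (insert('v')): buffer="vgzokxvlasookxvgbokxv" (len 21), cursors c1@7 c2@15 c3@21, authorship ...1111....2222..3333
After op 5 (move_right): buffer="vgzokxvlasookxvgbokxv" (len 21), cursors c1@8 c2@16 c3@21, authorship ...1111....2222..3333
After op 6 (delete): buffer="vgzokxvasookxvbokx" (len 18), cursors c1@7 c2@14 c3@18, authorship ...1111...2222.333
After op 7 (move_left): buffer="vgzokxvasookxvbokx" (len 18), cursors c1@6 c2@13 c3@17, authorship ...1111...2222.333
After op 8 (move_right): buffer="vgzokxvasookxvbokx" (len 18), cursors c1@7 c2@14 c3@18, authorship ...1111...2222.333

Answer: vgzokxvasookxvbokx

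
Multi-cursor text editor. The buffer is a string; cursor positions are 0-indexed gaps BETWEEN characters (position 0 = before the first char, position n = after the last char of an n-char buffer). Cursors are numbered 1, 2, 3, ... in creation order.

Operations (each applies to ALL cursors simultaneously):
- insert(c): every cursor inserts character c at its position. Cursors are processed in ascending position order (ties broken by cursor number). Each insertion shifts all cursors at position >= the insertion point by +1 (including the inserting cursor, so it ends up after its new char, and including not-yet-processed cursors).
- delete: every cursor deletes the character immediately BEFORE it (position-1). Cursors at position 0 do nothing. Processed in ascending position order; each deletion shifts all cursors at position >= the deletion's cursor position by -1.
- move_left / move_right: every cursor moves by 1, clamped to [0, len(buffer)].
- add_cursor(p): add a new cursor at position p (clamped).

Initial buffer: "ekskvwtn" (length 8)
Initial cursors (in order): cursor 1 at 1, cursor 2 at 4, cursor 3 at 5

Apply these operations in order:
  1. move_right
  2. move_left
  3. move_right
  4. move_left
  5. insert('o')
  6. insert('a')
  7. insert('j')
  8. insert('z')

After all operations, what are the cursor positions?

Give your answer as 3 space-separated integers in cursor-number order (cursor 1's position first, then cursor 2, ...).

After op 1 (move_right): buffer="ekskvwtn" (len 8), cursors c1@2 c2@5 c3@6, authorship ........
After op 2 (move_left): buffer="ekskvwtn" (len 8), cursors c1@1 c2@4 c3@5, authorship ........
After op 3 (move_right): buffer="ekskvwtn" (len 8), cursors c1@2 c2@5 c3@6, authorship ........
After op 4 (move_left): buffer="ekskvwtn" (len 8), cursors c1@1 c2@4 c3@5, authorship ........
After op 5 (insert('o')): buffer="eokskovowtn" (len 11), cursors c1@2 c2@6 c3@8, authorship .1...2.3...
After op 6 (insert('a')): buffer="eoakskoavoawtn" (len 14), cursors c1@3 c2@8 c3@11, authorship .11...22.33...
After op 7 (insert('j')): buffer="eoajkskoajvoajwtn" (len 17), cursors c1@4 c2@10 c3@14, authorship .111...222.333...
After op 8 (insert('z')): buffer="eoajzkskoajzvoajzwtn" (len 20), cursors c1@5 c2@12 c3@17, authorship .1111...2222.3333...

Answer: 5 12 17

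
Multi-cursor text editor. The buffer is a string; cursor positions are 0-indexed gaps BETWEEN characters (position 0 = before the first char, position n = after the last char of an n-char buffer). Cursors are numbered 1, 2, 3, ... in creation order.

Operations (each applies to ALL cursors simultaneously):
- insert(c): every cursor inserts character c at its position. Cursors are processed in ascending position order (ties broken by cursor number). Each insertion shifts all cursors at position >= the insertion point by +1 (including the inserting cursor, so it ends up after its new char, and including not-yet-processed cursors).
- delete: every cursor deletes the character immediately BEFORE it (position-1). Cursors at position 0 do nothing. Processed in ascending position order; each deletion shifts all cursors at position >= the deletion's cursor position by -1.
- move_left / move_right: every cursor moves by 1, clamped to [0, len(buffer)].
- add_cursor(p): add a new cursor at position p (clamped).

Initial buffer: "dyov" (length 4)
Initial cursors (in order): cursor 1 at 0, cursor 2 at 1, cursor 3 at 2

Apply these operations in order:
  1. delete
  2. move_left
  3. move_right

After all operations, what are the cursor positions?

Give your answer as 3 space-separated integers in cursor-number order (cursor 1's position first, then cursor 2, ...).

Answer: 1 1 1

Derivation:
After op 1 (delete): buffer="ov" (len 2), cursors c1@0 c2@0 c3@0, authorship ..
After op 2 (move_left): buffer="ov" (len 2), cursors c1@0 c2@0 c3@0, authorship ..
After op 3 (move_right): buffer="ov" (len 2), cursors c1@1 c2@1 c3@1, authorship ..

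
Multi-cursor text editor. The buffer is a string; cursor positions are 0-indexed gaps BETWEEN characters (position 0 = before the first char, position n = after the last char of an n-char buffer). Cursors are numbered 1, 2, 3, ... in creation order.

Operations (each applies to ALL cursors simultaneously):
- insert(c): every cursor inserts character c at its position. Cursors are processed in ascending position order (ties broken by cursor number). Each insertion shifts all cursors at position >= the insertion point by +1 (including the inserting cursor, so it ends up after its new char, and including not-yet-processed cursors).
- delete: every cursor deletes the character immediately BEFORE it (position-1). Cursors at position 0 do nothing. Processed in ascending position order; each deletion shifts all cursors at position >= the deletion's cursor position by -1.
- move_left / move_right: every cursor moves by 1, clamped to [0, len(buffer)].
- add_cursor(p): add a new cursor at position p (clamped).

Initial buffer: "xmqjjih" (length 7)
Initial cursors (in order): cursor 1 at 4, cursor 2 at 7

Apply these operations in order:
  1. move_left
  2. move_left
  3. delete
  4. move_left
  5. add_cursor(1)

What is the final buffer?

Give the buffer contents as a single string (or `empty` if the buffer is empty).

After op 1 (move_left): buffer="xmqjjih" (len 7), cursors c1@3 c2@6, authorship .......
After op 2 (move_left): buffer="xmqjjih" (len 7), cursors c1@2 c2@5, authorship .......
After op 3 (delete): buffer="xqjih" (len 5), cursors c1@1 c2@3, authorship .....
After op 4 (move_left): buffer="xqjih" (len 5), cursors c1@0 c2@2, authorship .....
After op 5 (add_cursor(1)): buffer="xqjih" (len 5), cursors c1@0 c3@1 c2@2, authorship .....

Answer: xqjih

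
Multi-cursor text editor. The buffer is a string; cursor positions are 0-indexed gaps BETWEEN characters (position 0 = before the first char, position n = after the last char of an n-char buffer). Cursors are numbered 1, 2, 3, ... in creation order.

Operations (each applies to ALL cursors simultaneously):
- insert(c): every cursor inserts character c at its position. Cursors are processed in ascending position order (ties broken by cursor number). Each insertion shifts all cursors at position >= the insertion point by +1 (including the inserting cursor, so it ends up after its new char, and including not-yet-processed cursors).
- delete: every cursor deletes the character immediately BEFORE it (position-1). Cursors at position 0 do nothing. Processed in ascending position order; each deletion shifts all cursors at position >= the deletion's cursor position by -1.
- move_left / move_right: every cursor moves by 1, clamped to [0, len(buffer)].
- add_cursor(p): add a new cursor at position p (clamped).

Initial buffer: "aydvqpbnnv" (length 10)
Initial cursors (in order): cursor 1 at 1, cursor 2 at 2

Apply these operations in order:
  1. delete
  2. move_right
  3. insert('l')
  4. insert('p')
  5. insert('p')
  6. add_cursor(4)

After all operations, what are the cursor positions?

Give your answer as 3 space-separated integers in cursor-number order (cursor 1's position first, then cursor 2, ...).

Answer: 7 7 4

Derivation:
After op 1 (delete): buffer="dvqpbnnv" (len 8), cursors c1@0 c2@0, authorship ........
After op 2 (move_right): buffer="dvqpbnnv" (len 8), cursors c1@1 c2@1, authorship ........
After op 3 (insert('l')): buffer="dllvqpbnnv" (len 10), cursors c1@3 c2@3, authorship .12.......
After op 4 (insert('p')): buffer="dllppvqpbnnv" (len 12), cursors c1@5 c2@5, authorship .1212.......
After op 5 (insert('p')): buffer="dllppppvqpbnnv" (len 14), cursors c1@7 c2@7, authorship .121212.......
After op 6 (add_cursor(4)): buffer="dllppppvqpbnnv" (len 14), cursors c3@4 c1@7 c2@7, authorship .121212.......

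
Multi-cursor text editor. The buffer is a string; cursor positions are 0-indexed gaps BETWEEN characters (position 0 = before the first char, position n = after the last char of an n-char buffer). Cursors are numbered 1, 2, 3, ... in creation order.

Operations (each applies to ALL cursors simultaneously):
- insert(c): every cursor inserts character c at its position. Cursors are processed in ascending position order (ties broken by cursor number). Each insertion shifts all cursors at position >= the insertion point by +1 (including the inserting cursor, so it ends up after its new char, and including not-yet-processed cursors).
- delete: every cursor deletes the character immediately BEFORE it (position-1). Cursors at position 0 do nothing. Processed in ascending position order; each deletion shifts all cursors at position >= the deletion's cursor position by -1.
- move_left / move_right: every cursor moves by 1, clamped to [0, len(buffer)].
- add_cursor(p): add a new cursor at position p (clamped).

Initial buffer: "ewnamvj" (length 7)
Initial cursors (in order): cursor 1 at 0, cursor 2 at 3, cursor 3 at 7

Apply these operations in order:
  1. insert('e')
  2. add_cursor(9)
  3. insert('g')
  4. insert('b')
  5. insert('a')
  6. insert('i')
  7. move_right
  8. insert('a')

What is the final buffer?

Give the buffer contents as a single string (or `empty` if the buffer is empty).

After op 1 (insert('e')): buffer="eewneamvje" (len 10), cursors c1@1 c2@5 c3@10, authorship 1...2....3
After op 2 (add_cursor(9)): buffer="eewneamvje" (len 10), cursors c1@1 c2@5 c4@9 c3@10, authorship 1...2....3
After op 3 (insert('g')): buffer="egewnegamvjgeg" (len 14), cursors c1@2 c2@7 c4@12 c3@14, authorship 11...22....433
After op 4 (insert('b')): buffer="egbewnegbamvjgbegb" (len 18), cursors c1@3 c2@9 c4@15 c3@18, authorship 111...222....44333
After op 5 (insert('a')): buffer="egbaewnegbaamvjgbaegba" (len 22), cursors c1@4 c2@11 c4@18 c3@22, authorship 1111...2222....4443333
After op 6 (insert('i')): buffer="egbaiewnegbaiamvjgbaiegbai" (len 26), cursors c1@5 c2@13 c4@21 c3@26, authorship 11111...22222....444433333
After op 7 (move_right): buffer="egbaiewnegbaiamvjgbaiegbai" (len 26), cursors c1@6 c2@14 c4@22 c3@26, authorship 11111...22222....444433333
After op 8 (insert('a')): buffer="egbaieawnegbaiaamvjgbaieagbaia" (len 30), cursors c1@7 c2@16 c4@25 c3@30, authorship 11111.1..22222.2...44443433333

Answer: egbaieawnegbaiaamvjgbaieagbaia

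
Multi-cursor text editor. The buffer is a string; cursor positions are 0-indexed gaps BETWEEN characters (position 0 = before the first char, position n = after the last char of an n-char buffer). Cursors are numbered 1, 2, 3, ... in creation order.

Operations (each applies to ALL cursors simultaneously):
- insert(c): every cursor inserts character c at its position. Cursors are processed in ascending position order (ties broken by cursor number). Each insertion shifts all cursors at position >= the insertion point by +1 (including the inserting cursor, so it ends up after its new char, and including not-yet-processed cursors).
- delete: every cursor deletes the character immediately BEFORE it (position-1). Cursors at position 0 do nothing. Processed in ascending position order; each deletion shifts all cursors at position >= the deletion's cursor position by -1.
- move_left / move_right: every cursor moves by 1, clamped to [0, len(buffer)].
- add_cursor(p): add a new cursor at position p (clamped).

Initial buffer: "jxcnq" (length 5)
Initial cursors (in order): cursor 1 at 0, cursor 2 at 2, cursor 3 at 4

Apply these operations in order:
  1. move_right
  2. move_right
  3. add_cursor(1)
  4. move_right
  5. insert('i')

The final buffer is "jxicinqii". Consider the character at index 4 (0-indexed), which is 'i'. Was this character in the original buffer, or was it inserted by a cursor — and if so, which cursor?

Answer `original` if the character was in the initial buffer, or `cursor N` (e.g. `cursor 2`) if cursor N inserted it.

Answer: cursor 1

Derivation:
After op 1 (move_right): buffer="jxcnq" (len 5), cursors c1@1 c2@3 c3@5, authorship .....
After op 2 (move_right): buffer="jxcnq" (len 5), cursors c1@2 c2@4 c3@5, authorship .....
After op 3 (add_cursor(1)): buffer="jxcnq" (len 5), cursors c4@1 c1@2 c2@4 c3@5, authorship .....
After op 4 (move_right): buffer="jxcnq" (len 5), cursors c4@2 c1@3 c2@5 c3@5, authorship .....
After op 5 (insert('i')): buffer="jxicinqii" (len 9), cursors c4@3 c1@5 c2@9 c3@9, authorship ..4.1..23
Authorship (.=original, N=cursor N): . . 4 . 1 . . 2 3
Index 4: author = 1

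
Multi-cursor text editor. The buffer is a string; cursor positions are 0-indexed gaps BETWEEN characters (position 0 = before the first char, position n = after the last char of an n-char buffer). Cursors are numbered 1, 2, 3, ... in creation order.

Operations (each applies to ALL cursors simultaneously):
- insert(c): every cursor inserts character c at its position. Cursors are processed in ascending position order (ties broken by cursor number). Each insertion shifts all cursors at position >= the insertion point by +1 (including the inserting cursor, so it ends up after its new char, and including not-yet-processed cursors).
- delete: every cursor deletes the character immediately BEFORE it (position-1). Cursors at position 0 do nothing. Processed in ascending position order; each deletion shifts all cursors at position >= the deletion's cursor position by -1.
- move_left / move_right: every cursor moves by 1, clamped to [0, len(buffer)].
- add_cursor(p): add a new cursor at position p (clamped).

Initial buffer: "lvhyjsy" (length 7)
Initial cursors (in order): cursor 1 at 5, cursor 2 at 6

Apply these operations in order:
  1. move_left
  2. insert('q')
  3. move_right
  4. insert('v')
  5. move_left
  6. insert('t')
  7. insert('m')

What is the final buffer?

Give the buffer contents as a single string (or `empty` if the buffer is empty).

Answer: lvhyqjtmvqstmvy

Derivation:
After op 1 (move_left): buffer="lvhyjsy" (len 7), cursors c1@4 c2@5, authorship .......
After op 2 (insert('q')): buffer="lvhyqjqsy" (len 9), cursors c1@5 c2@7, authorship ....1.2..
After op 3 (move_right): buffer="lvhyqjqsy" (len 9), cursors c1@6 c2@8, authorship ....1.2..
After op 4 (insert('v')): buffer="lvhyqjvqsvy" (len 11), cursors c1@7 c2@10, authorship ....1.12.2.
After op 5 (move_left): buffer="lvhyqjvqsvy" (len 11), cursors c1@6 c2@9, authorship ....1.12.2.
After op 6 (insert('t')): buffer="lvhyqjtvqstvy" (len 13), cursors c1@7 c2@11, authorship ....1.112.22.
After op 7 (insert('m')): buffer="lvhyqjtmvqstmvy" (len 15), cursors c1@8 c2@13, authorship ....1.1112.222.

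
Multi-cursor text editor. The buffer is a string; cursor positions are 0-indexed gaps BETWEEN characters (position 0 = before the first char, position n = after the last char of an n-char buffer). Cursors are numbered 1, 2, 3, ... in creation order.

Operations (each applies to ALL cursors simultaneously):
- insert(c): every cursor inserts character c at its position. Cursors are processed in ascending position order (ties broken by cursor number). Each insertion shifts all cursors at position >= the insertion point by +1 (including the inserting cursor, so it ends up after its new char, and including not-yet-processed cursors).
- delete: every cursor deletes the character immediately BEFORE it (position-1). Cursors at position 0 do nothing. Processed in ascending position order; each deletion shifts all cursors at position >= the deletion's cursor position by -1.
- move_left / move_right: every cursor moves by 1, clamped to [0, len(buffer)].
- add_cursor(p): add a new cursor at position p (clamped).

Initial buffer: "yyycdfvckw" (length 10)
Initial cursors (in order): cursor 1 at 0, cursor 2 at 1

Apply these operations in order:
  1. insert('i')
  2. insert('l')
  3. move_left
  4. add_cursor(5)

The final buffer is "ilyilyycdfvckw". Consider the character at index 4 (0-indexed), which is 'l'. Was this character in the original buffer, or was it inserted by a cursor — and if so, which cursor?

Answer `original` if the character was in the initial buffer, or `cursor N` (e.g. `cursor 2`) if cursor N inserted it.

After op 1 (insert('i')): buffer="iyiyycdfvckw" (len 12), cursors c1@1 c2@3, authorship 1.2.........
After op 2 (insert('l')): buffer="ilyilyycdfvckw" (len 14), cursors c1@2 c2@5, authorship 11.22.........
After op 3 (move_left): buffer="ilyilyycdfvckw" (len 14), cursors c1@1 c2@4, authorship 11.22.........
After op 4 (add_cursor(5)): buffer="ilyilyycdfvckw" (len 14), cursors c1@1 c2@4 c3@5, authorship 11.22.........
Authorship (.=original, N=cursor N): 1 1 . 2 2 . . . . . . . . .
Index 4: author = 2

Answer: cursor 2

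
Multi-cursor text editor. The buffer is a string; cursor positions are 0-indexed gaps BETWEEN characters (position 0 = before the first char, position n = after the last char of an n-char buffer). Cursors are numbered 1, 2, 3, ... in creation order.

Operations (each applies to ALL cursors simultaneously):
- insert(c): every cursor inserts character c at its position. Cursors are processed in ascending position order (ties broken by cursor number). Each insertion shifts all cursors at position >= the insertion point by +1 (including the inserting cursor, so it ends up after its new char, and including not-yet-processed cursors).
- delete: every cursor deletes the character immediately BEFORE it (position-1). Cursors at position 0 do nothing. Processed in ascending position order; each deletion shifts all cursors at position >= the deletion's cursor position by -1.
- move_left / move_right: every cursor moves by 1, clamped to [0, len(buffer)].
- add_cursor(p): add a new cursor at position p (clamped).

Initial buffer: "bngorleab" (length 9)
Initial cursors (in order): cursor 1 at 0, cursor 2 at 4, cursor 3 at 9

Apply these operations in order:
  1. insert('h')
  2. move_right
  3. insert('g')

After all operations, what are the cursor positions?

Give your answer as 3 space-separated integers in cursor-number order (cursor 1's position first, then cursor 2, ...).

Answer: 3 9 15

Derivation:
After op 1 (insert('h')): buffer="hbngohrleabh" (len 12), cursors c1@1 c2@6 c3@12, authorship 1....2.....3
After op 2 (move_right): buffer="hbngohrleabh" (len 12), cursors c1@2 c2@7 c3@12, authorship 1....2.....3
After op 3 (insert('g')): buffer="hbgngohrgleabhg" (len 15), cursors c1@3 c2@9 c3@15, authorship 1.1...2.2....33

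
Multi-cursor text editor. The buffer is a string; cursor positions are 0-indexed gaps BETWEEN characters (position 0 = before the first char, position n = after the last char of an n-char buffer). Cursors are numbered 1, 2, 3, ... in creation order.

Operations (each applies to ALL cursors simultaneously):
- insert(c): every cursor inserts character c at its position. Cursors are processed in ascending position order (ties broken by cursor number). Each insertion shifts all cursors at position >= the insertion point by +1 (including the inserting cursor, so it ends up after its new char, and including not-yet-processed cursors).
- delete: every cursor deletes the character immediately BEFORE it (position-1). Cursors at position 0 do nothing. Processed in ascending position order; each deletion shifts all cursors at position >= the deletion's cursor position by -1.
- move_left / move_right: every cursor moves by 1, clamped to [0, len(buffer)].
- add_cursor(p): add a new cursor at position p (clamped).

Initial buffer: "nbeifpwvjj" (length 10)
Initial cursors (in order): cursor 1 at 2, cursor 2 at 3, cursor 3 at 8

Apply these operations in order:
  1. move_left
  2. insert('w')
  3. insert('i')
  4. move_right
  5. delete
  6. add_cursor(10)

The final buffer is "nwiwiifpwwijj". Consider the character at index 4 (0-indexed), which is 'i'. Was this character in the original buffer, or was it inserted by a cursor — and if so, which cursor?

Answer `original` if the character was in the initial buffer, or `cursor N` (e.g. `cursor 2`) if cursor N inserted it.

Answer: cursor 2

Derivation:
After op 1 (move_left): buffer="nbeifpwvjj" (len 10), cursors c1@1 c2@2 c3@7, authorship ..........
After op 2 (insert('w')): buffer="nwbweifpwwvjj" (len 13), cursors c1@2 c2@4 c3@10, authorship .1.2.....3...
After op 3 (insert('i')): buffer="nwibwieifpwwivjj" (len 16), cursors c1@3 c2@6 c3@13, authorship .11.22.....33...
After op 4 (move_right): buffer="nwibwieifpwwivjj" (len 16), cursors c1@4 c2@7 c3@14, authorship .11.22.....33...
After op 5 (delete): buffer="nwiwiifpwwijj" (len 13), cursors c1@3 c2@5 c3@11, authorship .1122....33..
After op 6 (add_cursor(10)): buffer="nwiwiifpwwijj" (len 13), cursors c1@3 c2@5 c4@10 c3@11, authorship .1122....33..
Authorship (.=original, N=cursor N): . 1 1 2 2 . . . . 3 3 . .
Index 4: author = 2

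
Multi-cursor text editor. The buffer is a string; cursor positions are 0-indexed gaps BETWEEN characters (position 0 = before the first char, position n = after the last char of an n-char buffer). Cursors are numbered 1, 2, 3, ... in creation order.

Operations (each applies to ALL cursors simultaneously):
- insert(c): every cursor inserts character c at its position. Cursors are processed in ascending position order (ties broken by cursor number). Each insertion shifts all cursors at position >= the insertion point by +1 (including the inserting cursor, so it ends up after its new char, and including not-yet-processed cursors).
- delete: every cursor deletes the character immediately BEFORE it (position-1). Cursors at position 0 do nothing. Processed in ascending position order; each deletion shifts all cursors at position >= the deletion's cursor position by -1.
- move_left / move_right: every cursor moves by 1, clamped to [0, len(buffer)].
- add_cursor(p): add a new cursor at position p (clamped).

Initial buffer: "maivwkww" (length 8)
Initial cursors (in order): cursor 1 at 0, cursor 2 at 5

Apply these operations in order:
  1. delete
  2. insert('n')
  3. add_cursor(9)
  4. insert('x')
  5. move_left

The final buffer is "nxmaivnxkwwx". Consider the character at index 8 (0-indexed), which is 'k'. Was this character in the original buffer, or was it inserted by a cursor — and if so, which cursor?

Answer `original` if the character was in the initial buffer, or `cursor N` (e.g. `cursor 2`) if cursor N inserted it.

After op 1 (delete): buffer="maivkww" (len 7), cursors c1@0 c2@4, authorship .......
After op 2 (insert('n')): buffer="nmaivnkww" (len 9), cursors c1@1 c2@6, authorship 1....2...
After op 3 (add_cursor(9)): buffer="nmaivnkww" (len 9), cursors c1@1 c2@6 c3@9, authorship 1....2...
After op 4 (insert('x')): buffer="nxmaivnxkwwx" (len 12), cursors c1@2 c2@8 c3@12, authorship 11....22...3
After op 5 (move_left): buffer="nxmaivnxkwwx" (len 12), cursors c1@1 c2@7 c3@11, authorship 11....22...3
Authorship (.=original, N=cursor N): 1 1 . . . . 2 2 . . . 3
Index 8: author = original

Answer: original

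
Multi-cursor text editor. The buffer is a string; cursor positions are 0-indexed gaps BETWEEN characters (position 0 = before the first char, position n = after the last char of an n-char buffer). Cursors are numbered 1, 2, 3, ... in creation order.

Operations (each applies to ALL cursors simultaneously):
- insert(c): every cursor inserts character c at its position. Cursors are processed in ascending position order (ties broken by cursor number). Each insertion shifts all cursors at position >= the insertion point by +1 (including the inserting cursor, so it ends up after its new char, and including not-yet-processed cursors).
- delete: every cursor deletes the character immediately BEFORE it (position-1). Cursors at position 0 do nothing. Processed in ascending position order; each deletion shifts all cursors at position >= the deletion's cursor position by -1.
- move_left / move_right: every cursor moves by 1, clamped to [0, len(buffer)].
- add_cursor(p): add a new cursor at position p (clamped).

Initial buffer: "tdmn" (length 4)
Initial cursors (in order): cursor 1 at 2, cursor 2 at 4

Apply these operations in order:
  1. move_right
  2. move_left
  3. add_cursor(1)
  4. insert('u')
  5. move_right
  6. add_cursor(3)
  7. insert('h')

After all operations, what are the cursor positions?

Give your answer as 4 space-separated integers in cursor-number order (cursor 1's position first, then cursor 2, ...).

After op 1 (move_right): buffer="tdmn" (len 4), cursors c1@3 c2@4, authorship ....
After op 2 (move_left): buffer="tdmn" (len 4), cursors c1@2 c2@3, authorship ....
After op 3 (add_cursor(1)): buffer="tdmn" (len 4), cursors c3@1 c1@2 c2@3, authorship ....
After op 4 (insert('u')): buffer="tudumun" (len 7), cursors c3@2 c1@4 c2@6, authorship .3.1.2.
After op 5 (move_right): buffer="tudumun" (len 7), cursors c3@3 c1@5 c2@7, authorship .3.1.2.
After op 6 (add_cursor(3)): buffer="tudumun" (len 7), cursors c3@3 c4@3 c1@5 c2@7, authorship .3.1.2.
After op 7 (insert('h')): buffer="tudhhumhunh" (len 11), cursors c3@5 c4@5 c1@8 c2@11, authorship .3.341.12.2

Answer: 8 11 5 5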